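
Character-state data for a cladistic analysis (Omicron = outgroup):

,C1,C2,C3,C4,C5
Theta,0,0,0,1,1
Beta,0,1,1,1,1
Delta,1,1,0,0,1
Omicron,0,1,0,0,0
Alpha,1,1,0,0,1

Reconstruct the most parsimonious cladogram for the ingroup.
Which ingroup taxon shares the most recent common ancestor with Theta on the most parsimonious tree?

Beta

Character polarity is set by the outgroup: the derived state is whichever differs from the outgroup's state, so for C2 the derived state is '0', and for the remaining characters it is '1'.
C1: derived state '1' in Alpha and Delta only — synapomorphy for {Alpha, Delta}.
C2: derived state '0' in Theta only — an autapomorphy, so it tells us nothing about relationships among taxa.
C3 (derived state '1') is unique to Beta (autapomorphy; uninformative for grouping).
C4 (derived state '1') is shared by Beta and Theta — a synapomorphy uniting that clade.
C5 (derived state '1') is shared by all ingroup taxa — unites the whole ingroup.
Most parsimonious ingroup topology: ((Beta,Theta),(Delta,Alpha)).
Theta and Beta form a cherry on this tree, so they are sister taxa.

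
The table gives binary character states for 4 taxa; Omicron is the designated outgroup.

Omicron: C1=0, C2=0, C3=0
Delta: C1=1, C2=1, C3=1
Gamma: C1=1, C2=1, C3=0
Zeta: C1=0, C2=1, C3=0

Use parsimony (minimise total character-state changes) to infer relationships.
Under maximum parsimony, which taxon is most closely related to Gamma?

Delta

The outgroup has state '0' for every character, so '1' is the derived state throughout.
Only Delta and Gamma show the derived state '1' for C1, supporting them as a clade.
All ingroup taxa share the derived state '1' for C2; it defines the ingroup but does not resolve relationships within it.
C3 (derived state '1') is unique to Delta (autapomorphy; uninformative for grouping).
Most parsimonious ingroup topology: ((Delta,Gamma),Zeta).
Gamma and Delta form a cherry on this tree, so they are sister taxa.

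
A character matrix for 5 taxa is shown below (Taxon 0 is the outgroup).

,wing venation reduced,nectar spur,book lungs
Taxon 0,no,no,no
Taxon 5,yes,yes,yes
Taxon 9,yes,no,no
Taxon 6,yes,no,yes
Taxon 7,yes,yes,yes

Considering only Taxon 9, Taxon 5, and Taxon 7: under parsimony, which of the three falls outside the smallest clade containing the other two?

The outgroup has state 'no' for every character, so 'yes' is the derived state throughout.
All ingroup taxa share the derived state 'yes' for wing venation reduced; it defines the ingroup but does not resolve relationships within it.
nectar spur (derived state 'yes') is shared by Taxon 5 and Taxon 7 — a synapomorphy uniting that clade.
Only Taxon 5, Taxon 6, and Taxon 7 show the derived state 'yes' for book lungs, supporting them as a clade.
Most parsimonious ingroup topology: (((Taxon 5,Taxon 7),Taxon 6),Taxon 9).
Taxon 5 and Taxon 7 share a more recent common ancestor with each other than either does with Taxon 9, so Taxon 9 is the least closely related of the three.

Taxon 9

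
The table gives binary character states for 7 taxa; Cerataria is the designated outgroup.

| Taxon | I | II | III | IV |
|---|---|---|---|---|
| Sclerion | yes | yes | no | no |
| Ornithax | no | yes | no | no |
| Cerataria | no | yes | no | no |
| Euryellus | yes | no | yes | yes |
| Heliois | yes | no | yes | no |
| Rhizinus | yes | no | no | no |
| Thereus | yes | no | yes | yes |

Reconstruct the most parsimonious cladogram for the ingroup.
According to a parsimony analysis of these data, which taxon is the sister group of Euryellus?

Thereus

Character polarity is set by the outgroup: the derived state is whichever differs from the outgroup's state, so for II the derived state is 'no', and for the remaining characters it is 'yes'.
Only Euryellus, Heliois, Rhizinus, Sclerion, and Thereus show the derived state 'yes' for I, supporting them as a clade.
Only Euryellus, Heliois, Rhizinus, and Thereus show the derived state 'no' for II, supporting them as a clade.
Only Euryellus, Heliois, and Thereus show the derived state 'yes' for III, supporting them as a clade.
IV: derived state 'yes' in Euryellus and Thereus only — synapomorphy for {Euryellus, Thereus}.
Most parsimonious ingroup topology: ((Sclerion,((Heliois,(Thereus,Euryellus)),Rhizinus)),Ornithax).
Euryellus and Thereus form a cherry on this tree, so they are sister taxa.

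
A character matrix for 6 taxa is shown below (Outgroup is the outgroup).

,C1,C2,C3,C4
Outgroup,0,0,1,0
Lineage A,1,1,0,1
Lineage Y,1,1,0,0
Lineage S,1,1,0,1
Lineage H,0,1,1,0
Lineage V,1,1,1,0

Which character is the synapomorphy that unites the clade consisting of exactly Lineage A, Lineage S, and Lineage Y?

C3

Character polarity is set by the outgroup: the derived state is whichever differs from the outgroup's state, so for C3 the derived state is '0', and for the remaining characters it is '1'.
C1: derived state '1' in Lineage A, Lineage S, Lineage V, and Lineage Y only — synapomorphy for {Lineage A, Lineage S, Lineage V, Lineage Y}.
C2 (derived state '1') is shared by all ingroup taxa — unites the whole ingroup.
Only Lineage A, Lineage S, and Lineage Y show the derived state '0' for C3, supporting them as a clade.
C4 (derived state '1') is shared by Lineage A and Lineage S — a synapomorphy uniting that clade.
Most parsimonious ingroup topology: ((((Lineage A,Lineage S),Lineage Y),Lineage V),Lineage H).
The clade {Lineage A, Lineage S, Lineage Y} is supported by C3: its derived state '0' occurs in exactly those taxa and in no other taxon (including the outgroup).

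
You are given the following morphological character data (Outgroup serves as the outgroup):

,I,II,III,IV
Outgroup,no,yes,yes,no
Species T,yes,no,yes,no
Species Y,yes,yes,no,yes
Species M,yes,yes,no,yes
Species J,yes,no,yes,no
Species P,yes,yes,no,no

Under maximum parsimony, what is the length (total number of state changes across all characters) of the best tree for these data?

Character polarity is set by the outgroup: the derived state is whichever differs from the outgroup's state, so for II, III the derived state is 'no', and for the remaining characters it is 'yes'.
I (derived state 'yes') is shared by all ingroup taxa — unites the whole ingroup.
II (derived state 'no') is shared by Species J and Species T — a synapomorphy uniting that clade.
III (derived state 'no') is shared by Species M, Species P, and Species Y — a synapomorphy uniting that clade.
IV (derived state 'yes') is shared by Species M and Species Y — a synapomorphy uniting that clade.
Most parsimonious ingroup topology: ((Species T,Species J),((Species Y,Species M),Species P)).
Changes per character on this tree: I: 1; II: 1; III: 1; IV: 1.
Total = 4.

4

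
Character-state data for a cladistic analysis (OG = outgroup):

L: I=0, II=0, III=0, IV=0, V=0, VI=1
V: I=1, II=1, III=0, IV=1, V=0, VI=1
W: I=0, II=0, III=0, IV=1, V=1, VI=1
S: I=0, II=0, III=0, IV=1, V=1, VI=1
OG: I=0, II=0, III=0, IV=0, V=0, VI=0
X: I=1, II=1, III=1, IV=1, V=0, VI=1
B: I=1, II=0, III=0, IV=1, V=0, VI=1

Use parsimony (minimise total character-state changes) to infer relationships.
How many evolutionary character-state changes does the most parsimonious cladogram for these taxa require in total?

6

The outgroup has state '0' for every character, so '1' is the derived state throughout.
Only B, V, and X show the derived state '1' for I, supporting them as a clade.
Only V and X show the derived state '1' for II, supporting them as a clade.
III (derived state '1') is unique to X (autapomorphy; uninformative for grouping).
Only B, S, V, W, and X show the derived state '1' for IV, supporting them as a clade.
V (derived state '1') is shared by S and W — a synapomorphy uniting that clade.
All ingroup taxa share the derived state '1' for VI; it defines the ingroup but does not resolve relationships within it.
Most parsimonious ingroup topology: ((((V,X),B),(W,S)),L).
Changes per character on this tree: I: 1; II: 1; III: 1; IV: 1; V: 1; VI: 1.
Total = 6.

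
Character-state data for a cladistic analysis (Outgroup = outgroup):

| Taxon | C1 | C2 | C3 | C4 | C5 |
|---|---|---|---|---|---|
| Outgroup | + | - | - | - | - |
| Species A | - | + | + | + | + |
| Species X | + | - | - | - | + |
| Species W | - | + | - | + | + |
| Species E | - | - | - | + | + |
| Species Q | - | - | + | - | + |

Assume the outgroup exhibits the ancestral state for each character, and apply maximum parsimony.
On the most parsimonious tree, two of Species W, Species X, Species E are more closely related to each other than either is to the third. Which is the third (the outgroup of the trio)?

Character polarity is set by the outgroup: the derived state is whichever differs from the outgroup's state, so for C1 the derived state is '-', and for the remaining characters it is '+'.
C1: derived state '-' in Species A, Species E, Species Q, and Species W only — synapomorphy for {Species A, Species E, Species Q, Species W}.
C2 (derived state '+') is shared by Species A and Species W — a synapomorphy uniting that clade.
C3 (state '+') occurs in Species A and Species Q but conflicts with the nesting implied by the other characters — most parsimoniously interpreted as homoplasy.
C4: derived state '+' in Species A, Species E, and Species W only — synapomorphy for {Species A, Species E, Species W}.
All ingroup taxa share the derived state '+' for C5; it defines the ingroup but does not resolve relationships within it.
Most parsimonious ingroup topology: ((((Species A,Species W),Species E),Species Q),Species X).
Species W and Species E share a more recent common ancestor with each other than either does with Species X, so Species X is the least closely related of the three.

Species X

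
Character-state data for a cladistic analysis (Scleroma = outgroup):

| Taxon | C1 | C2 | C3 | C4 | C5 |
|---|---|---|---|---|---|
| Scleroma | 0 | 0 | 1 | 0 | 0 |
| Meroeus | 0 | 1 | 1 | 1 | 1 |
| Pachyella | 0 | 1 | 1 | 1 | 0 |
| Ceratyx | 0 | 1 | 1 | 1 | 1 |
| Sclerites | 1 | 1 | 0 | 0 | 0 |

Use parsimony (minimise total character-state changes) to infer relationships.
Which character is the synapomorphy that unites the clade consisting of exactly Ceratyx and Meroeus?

Character polarity is set by the outgroup: the derived state is whichever differs from the outgroup's state, so for C3 the derived state is '0', and for the remaining characters it is '1'.
C1: derived state '1' in Sclerites only — an autapomorphy, so it tells us nothing about relationships among taxa.
All ingroup taxa share the derived state '1' for C2; it defines the ingroup but does not resolve relationships within it.
C3: derived state '0' in Sclerites only — an autapomorphy, so it tells us nothing about relationships among taxa.
C4 (derived state '1') is shared by Ceratyx, Meroeus, and Pachyella — a synapomorphy uniting that clade.
Only Ceratyx and Meroeus show the derived state '1' for C5, supporting them as a clade.
Most parsimonious ingroup topology: (((Meroeus,Ceratyx),Pachyella),Sclerites).
The clade {Ceratyx, Meroeus} is supported by C5: its derived state '1' occurs in exactly those taxa and in no other taxon (including the outgroup).

C5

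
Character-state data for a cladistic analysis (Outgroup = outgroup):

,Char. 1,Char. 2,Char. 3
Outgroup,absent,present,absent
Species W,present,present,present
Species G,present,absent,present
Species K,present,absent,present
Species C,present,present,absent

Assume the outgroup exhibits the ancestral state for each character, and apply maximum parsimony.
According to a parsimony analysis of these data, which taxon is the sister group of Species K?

Species G

Character polarity is set by the outgroup: the derived state is whichever differs from the outgroup's state, so for Char. 2 the derived state is 'absent', and for the remaining characters it is 'present'.
Char. 1 (derived state 'present') is shared by all ingroup taxa — unites the whole ingroup.
Char. 2 (derived state 'absent') is shared by Species G and Species K — a synapomorphy uniting that clade.
Char. 3 (derived state 'present') is shared by Species G, Species K, and Species W — a synapomorphy uniting that clade.
Most parsimonious ingroup topology: ((Species W,(Species G,Species K)),Species C).
Species K and Species G form a cherry on this tree, so they are sister taxa.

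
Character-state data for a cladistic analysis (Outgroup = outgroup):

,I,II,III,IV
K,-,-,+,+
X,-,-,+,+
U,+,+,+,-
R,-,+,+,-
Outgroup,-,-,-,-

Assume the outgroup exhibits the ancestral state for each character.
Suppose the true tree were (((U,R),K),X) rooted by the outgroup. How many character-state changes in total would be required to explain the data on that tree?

Map each character onto (((U,R),K),X) (rooted by Outgroup) and count the minimum state changes it requires (Fitch parsimony):
I: 1; II: 1; III: 1; IV: 2.
Total tree length = 5.

5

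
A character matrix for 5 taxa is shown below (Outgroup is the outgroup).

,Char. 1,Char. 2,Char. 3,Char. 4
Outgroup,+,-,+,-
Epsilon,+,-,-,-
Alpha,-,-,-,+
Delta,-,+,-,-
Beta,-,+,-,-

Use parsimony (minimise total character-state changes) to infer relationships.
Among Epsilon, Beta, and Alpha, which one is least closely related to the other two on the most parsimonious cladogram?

Epsilon

Character polarity is set by the outgroup: the derived state is whichever differs from the outgroup's state, so for Char. 1, Char. 3 the derived state is '-', and for the remaining characters it is '+'.
Char. 1: derived state '-' in Alpha, Beta, and Delta only — synapomorphy for {Alpha, Beta, Delta}.
Char. 2: derived state '+' in Beta and Delta only — synapomorphy for {Beta, Delta}.
Char. 3 (derived state '-') is shared by all ingroup taxa — unites the whole ingroup.
Char. 4: derived state '+' in Alpha only — an autapomorphy, so it tells us nothing about relationships among taxa.
Most parsimonious ingroup topology: (Epsilon,(Alpha,(Delta,Beta))).
Beta and Alpha share a more recent common ancestor with each other than either does with Epsilon, so Epsilon is the least closely related of the three.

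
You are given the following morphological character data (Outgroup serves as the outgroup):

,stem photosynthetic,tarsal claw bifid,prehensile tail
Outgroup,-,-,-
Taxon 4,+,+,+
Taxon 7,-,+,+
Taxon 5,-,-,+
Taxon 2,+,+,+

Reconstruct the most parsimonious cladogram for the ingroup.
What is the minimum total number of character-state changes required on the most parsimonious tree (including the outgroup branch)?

3

The outgroup has state '-' for every character, so '+' is the derived state throughout.
stem photosynthetic (derived state '+') is shared by Taxon 2 and Taxon 4 — a synapomorphy uniting that clade.
tarsal claw bifid: derived state '+' in Taxon 2, Taxon 4, and Taxon 7 only — synapomorphy for {Taxon 2, Taxon 4, Taxon 7}.
prehensile tail (derived state '+') is shared by all ingroup taxa — unites the whole ingroup.
Most parsimonious ingroup topology: (((Taxon 4,Taxon 2),Taxon 7),Taxon 5).
Changes per character on this tree: stem photosynthetic: 1; tarsal claw bifid: 1; prehensile tail: 1.
Total = 3.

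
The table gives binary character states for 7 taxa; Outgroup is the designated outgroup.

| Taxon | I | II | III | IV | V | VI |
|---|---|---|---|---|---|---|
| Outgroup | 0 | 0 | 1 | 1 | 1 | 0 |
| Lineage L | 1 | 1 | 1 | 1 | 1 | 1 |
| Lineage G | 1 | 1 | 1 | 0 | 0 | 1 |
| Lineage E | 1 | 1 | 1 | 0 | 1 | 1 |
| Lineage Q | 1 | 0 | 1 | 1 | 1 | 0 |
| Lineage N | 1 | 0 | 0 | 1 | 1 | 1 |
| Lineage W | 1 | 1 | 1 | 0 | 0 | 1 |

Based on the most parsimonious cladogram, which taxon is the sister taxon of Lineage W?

Character polarity is set by the outgroup: the derived state is whichever differs from the outgroup's state, so for III, IV, V the derived state is '0', and for the remaining characters it is '1'.
I (derived state '1') is shared by all ingroup taxa — unites the whole ingroup.
Only Lineage E, Lineage G, Lineage L, and Lineage W show the derived state '1' for II, supporting them as a clade.
III (derived state '0') is unique to Lineage N (autapomorphy; uninformative for grouping).
IV: derived state '0' in Lineage E, Lineage G, and Lineage W only — synapomorphy for {Lineage E, Lineage G, Lineage W}.
V (derived state '0') is shared by Lineage G and Lineage W — a synapomorphy uniting that clade.
Only Lineage E, Lineage G, Lineage L, Lineage N, and Lineage W show the derived state '1' for VI, supporting them as a clade.
Most parsimonious ingroup topology: (((Lineage L,((Lineage G,Lineage W),Lineage E)),Lineage N),Lineage Q).
Lineage W and Lineage G form a cherry on this tree, so they are sister taxa.

Lineage G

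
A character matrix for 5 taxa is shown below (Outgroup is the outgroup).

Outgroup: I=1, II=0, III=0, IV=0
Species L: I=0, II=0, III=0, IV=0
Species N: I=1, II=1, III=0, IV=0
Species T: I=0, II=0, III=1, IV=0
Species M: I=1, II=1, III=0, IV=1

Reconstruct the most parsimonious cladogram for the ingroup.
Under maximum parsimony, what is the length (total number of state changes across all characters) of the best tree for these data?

4

Character polarity is set by the outgroup: the derived state is whichever differs from the outgroup's state, so for I the derived state is '0', and for the remaining characters it is '1'.
I: derived state '0' in Species L and Species T only — synapomorphy for {Species L, Species T}.
II (derived state '1') is shared by Species M and Species N — a synapomorphy uniting that clade.
III (derived state '1') is unique to Species T (autapomorphy; uninformative for grouping).
IV (derived state '1') is unique to Species M (autapomorphy; uninformative for grouping).
Most parsimonious ingroup topology: ((Species L,Species T),(Species N,Species M)).
Changes per character on this tree: I: 1; II: 1; III: 1; IV: 1.
Total = 4.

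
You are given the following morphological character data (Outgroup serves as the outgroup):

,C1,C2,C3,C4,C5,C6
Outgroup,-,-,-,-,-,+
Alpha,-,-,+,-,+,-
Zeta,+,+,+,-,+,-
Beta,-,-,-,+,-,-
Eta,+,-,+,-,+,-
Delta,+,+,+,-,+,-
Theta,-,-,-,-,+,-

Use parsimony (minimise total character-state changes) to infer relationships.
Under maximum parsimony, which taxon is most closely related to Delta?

Zeta

Character polarity is set by the outgroup: the derived state is whichever differs from the outgroup's state, so for C6 the derived state is '-', and for the remaining characters it is '+'.
C1 (derived state '+') is shared by Delta, Eta, and Zeta — a synapomorphy uniting that clade.
C2 (derived state '+') is shared by Delta and Zeta — a synapomorphy uniting that clade.
C3 (derived state '+') is shared by Alpha, Delta, Eta, and Zeta — a synapomorphy uniting that clade.
C4 (derived state '+') is unique to Beta (autapomorphy; uninformative for grouping).
C5 (derived state '+') is shared by Alpha, Delta, Eta, Theta, and Zeta — a synapomorphy uniting that clade.
All ingroup taxa share the derived state '-' for C6; it defines the ingroup but does not resolve relationships within it.
Most parsimonious ingroup topology: (((Alpha,((Zeta,Delta),Eta)),Theta),Beta).
Delta and Zeta form a cherry on this tree, so they are sister taxa.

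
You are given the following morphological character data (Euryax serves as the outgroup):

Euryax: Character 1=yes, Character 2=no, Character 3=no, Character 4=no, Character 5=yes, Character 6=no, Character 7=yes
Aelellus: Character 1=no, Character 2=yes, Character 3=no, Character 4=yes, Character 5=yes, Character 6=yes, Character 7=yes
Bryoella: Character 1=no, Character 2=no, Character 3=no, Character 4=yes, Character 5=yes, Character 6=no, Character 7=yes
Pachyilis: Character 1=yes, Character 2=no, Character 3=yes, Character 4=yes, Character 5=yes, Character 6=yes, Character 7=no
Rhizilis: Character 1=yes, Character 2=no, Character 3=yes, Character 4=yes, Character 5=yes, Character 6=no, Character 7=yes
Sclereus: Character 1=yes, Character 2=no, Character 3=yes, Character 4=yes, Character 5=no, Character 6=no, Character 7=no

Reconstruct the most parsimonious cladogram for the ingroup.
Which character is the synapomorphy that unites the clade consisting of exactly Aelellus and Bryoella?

Character polarity is set by the outgroup: the derived state is whichever differs from the outgroup's state, so for Character 1, Character 5, Character 7 the derived state is 'no', and for the remaining characters it is 'yes'.
Character 1 (derived state 'no') is shared by Aelellus and Bryoella — a synapomorphy uniting that clade.
Character 2 (derived state 'yes') is unique to Aelellus (autapomorphy; uninformative for grouping).
Character 3: derived state 'yes' in Pachyilis, Rhizilis, and Sclereus only — synapomorphy for {Pachyilis, Rhizilis, Sclereus}.
All ingroup taxa share the derived state 'yes' for Character 4; it defines the ingroup but does not resolve relationships within it.
Character 5 (derived state 'no') is unique to Sclereus (autapomorphy; uninformative for grouping).
Character 6 groups Aelellus and Pachyilis, which is incompatible with the clades supported by the remaining characters; treating it as convergent (homoplasy) costs fewer steps than any alternative tree.
Only Pachyilis and Sclereus show the derived state 'no' for Character 7, supporting them as a clade.
Most parsimonious ingroup topology: ((Aelellus,Bryoella),((Pachyilis,Sclereus),Rhizilis)).
The clade {Aelellus, Bryoella} is supported by Character 1: its derived state 'no' occurs in exactly those taxa and in no other taxon (including the outgroup).

Character 1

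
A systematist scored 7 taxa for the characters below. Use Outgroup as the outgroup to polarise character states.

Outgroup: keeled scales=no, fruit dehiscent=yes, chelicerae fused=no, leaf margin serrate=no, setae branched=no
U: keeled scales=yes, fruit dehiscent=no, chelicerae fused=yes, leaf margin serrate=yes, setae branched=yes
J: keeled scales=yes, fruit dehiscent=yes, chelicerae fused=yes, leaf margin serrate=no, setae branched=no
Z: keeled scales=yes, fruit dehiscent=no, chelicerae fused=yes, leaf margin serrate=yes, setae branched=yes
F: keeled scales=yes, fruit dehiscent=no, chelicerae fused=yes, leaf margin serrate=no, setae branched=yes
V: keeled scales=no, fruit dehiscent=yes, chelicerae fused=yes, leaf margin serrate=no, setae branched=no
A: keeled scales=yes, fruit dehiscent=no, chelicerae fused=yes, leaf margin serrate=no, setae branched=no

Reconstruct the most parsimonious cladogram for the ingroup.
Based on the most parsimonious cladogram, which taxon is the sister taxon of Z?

Character polarity is set by the outgroup: the derived state is whichever differs from the outgroup's state, so for fruit dehiscent the derived state is 'no', and for the remaining characters it is 'yes'.
keeled scales (derived state 'yes') is shared by A, F, J, U, and Z — a synapomorphy uniting that clade.
fruit dehiscent (derived state 'no') is shared by A, F, U, and Z — a synapomorphy uniting that clade.
All ingroup taxa share the derived state 'yes' for chelicerae fused; it defines the ingroup but does not resolve relationships within it.
Only U and Z show the derived state 'yes' for leaf margin serrate, supporting them as a clade.
Only F, U, and Z show the derived state 'yes' for setae branched, supporting them as a clade.
Most parsimonious ingroup topology: ((J,((F,(U,Z)),A)),V).
Z and U form a cherry on this tree, so they are sister taxa.

U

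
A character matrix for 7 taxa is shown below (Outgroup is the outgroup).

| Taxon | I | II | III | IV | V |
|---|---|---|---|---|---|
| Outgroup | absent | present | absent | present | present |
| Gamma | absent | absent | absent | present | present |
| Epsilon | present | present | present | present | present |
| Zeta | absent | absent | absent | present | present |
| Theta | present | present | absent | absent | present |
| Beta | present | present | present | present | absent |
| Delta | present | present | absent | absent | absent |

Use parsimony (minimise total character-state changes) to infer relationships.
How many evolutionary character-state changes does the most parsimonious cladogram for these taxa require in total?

Character polarity is set by the outgroup: the derived state is whichever differs from the outgroup's state, so for II, IV, V the derived state is 'absent', and for the remaining characters it is 'present'.
Only Beta, Delta, Epsilon, and Theta show the derived state 'present' for I, supporting them as a clade.
II: derived state 'absent' in Gamma and Zeta only — synapomorphy for {Gamma, Zeta}.
III: derived state 'present' in Beta and Epsilon only — synapomorphy for {Beta, Epsilon}.
IV: derived state 'absent' in Delta and Theta only — synapomorphy for {Delta, Theta}.
V groups Beta and Delta, which is incompatible with the clades supported by the remaining characters; treating it as convergent (homoplasy) costs fewer steps than any alternative tree.
Most parsimonious ingroup topology: ((Gamma,Zeta),((Epsilon,Beta),(Theta,Delta))).
Changes per character on this tree: I: 1; II: 1; III: 1; IV: 1; V: 2.
Total = 6.

6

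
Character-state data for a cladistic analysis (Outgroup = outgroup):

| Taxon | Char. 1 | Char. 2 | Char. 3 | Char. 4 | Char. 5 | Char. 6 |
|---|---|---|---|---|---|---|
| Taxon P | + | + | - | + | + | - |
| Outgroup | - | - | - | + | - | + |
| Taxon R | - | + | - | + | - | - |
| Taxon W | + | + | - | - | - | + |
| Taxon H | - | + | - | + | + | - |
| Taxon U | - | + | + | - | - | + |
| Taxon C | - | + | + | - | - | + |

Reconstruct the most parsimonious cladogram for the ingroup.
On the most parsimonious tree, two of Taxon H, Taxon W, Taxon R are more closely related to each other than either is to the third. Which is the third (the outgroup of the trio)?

Taxon W

Character polarity is set by the outgroup: the derived state is whichever differs from the outgroup's state, so for Char. 4, Char. 6 the derived state is '-', and for the remaining characters it is '+'.
Char. 1 (state '+') occurs in Taxon P and Taxon W but conflicts with the nesting implied by the other characters — most parsimoniously interpreted as homoplasy.
Char. 2 (derived state '+') is shared by all ingroup taxa — unites the whole ingroup.
Char. 3: derived state '+' in Taxon C and Taxon U only — synapomorphy for {Taxon C, Taxon U}.
Char. 4: derived state '-' in Taxon C, Taxon U, and Taxon W only — synapomorphy for {Taxon C, Taxon U, Taxon W}.
Only Taxon H and Taxon P show the derived state '+' for Char. 5, supporting them as a clade.
Only Taxon H, Taxon P, and Taxon R show the derived state '-' for Char. 6, supporting them as a clade.
Most parsimonious ingroup topology: (((Taxon U,Taxon C),Taxon W),((Taxon P,Taxon H),Taxon R)).
Taxon R and Taxon H share a more recent common ancestor with each other than either does with Taxon W, so Taxon W is the least closely related of the three.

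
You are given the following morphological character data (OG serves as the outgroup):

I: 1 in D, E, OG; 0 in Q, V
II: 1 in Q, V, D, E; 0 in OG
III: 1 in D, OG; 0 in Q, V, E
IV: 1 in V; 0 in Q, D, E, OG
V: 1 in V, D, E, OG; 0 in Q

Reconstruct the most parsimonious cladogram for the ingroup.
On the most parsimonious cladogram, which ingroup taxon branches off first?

D

Character polarity is set by the outgroup: the derived state is whichever differs from the outgroup's state, so for I, III, V the derived state is '0', and for the remaining characters it is '1'.
I: derived state '0' in Q and V only — synapomorphy for {Q, V}.
II (derived state '1') is shared by all ingroup taxa — unites the whole ingroup.
Only E, Q, and V show the derived state '0' for III, supporting them as a clade.
IV: derived state '1' in V only — an autapomorphy, so it tells us nothing about relationships among taxa.
V (derived state '0') is unique to Q (autapomorphy; uninformative for grouping).
Most parsimonious ingroup topology: (((V,Q),E),D).
D is sister to the clade containing all other ingroup taxa, so it is the earliest-diverging (most basal) ingroup lineage.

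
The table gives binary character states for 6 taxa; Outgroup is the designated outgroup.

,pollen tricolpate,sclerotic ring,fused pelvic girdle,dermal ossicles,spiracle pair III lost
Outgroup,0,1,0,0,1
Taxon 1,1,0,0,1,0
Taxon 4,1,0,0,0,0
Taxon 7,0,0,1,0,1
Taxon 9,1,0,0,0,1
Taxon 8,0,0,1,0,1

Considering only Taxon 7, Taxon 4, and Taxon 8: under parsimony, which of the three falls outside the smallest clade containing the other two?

Character polarity is set by the outgroup: the derived state is whichever differs from the outgroup's state, so for sclerotic ring, spiracle pair III lost the derived state is '0', and for the remaining characters it is '1'.
pollen tricolpate (derived state '1') is shared by Taxon 1, Taxon 4, and Taxon 9 — a synapomorphy uniting that clade.
sclerotic ring (derived state '0') is shared by all ingroup taxa — unites the whole ingroup.
fused pelvic girdle (derived state '1') is shared by Taxon 7 and Taxon 8 — a synapomorphy uniting that clade.
dermal ossicles (derived state '1') is unique to Taxon 1 (autapomorphy; uninformative for grouping).
spiracle pair III lost: derived state '0' in Taxon 1 and Taxon 4 only — synapomorphy for {Taxon 1, Taxon 4}.
Most parsimonious ingroup topology: (((Taxon 1,Taxon 4),Taxon 9),(Taxon 7,Taxon 8)).
Taxon 7 and Taxon 8 share a more recent common ancestor with each other than either does with Taxon 4, so Taxon 4 is the least closely related of the three.

Taxon 4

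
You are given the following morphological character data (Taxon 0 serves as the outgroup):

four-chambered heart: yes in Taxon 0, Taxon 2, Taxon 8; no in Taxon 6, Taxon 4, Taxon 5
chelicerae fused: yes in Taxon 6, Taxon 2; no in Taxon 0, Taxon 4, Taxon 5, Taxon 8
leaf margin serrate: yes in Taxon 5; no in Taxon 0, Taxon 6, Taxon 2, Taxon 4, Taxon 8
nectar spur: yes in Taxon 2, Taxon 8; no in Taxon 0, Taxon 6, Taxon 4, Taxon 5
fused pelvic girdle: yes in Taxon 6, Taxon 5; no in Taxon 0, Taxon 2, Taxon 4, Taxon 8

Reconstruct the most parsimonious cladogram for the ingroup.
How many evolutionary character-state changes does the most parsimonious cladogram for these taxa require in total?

6

Character polarity is set by the outgroup: the derived state is whichever differs from the outgroup's state, so for four-chambered heart the derived state is 'no', and for the remaining characters it is 'yes'.
four-chambered heart: derived state 'no' in Taxon 4, Taxon 5, and Taxon 6 only — synapomorphy for {Taxon 4, Taxon 5, Taxon 6}.
chelicerae fused (state 'yes') occurs in Taxon 2 and Taxon 6 but conflicts with the nesting implied by the other characters — most parsimoniously interpreted as homoplasy.
leaf margin serrate: derived state 'yes' in Taxon 5 only — an autapomorphy, so it tells us nothing about relationships among taxa.
Only Taxon 2 and Taxon 8 show the derived state 'yes' for nectar spur, supporting them as a clade.
fused pelvic girdle (derived state 'yes') is shared by Taxon 5 and Taxon 6 — a synapomorphy uniting that clade.
Most parsimonious ingroup topology: (((Taxon 6,Taxon 5),Taxon 4),(Taxon 2,Taxon 8)).
Changes per character on this tree: four-chambered heart: 1; chelicerae fused: 2; leaf margin serrate: 1; nectar spur: 1; fused pelvic girdle: 1.
Total = 6.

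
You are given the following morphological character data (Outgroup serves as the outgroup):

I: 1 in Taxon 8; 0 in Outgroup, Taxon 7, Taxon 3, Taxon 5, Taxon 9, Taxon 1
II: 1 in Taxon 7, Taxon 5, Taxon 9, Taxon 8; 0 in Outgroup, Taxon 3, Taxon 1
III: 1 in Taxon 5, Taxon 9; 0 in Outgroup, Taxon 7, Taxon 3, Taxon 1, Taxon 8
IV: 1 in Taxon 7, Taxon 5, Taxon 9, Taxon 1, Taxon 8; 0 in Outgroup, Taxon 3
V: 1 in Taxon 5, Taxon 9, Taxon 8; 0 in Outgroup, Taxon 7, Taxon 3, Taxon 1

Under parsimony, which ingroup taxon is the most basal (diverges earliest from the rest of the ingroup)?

The outgroup has state '0' for every character, so '1' is the derived state throughout.
I: derived state '1' in Taxon 8 only — an autapomorphy, so it tells us nothing about relationships among taxa.
II (derived state '1') is shared by Taxon 5, Taxon 7, Taxon 8, and Taxon 9 — a synapomorphy uniting that clade.
Only Taxon 5 and Taxon 9 show the derived state '1' for III, supporting them as a clade.
Only Taxon 1, Taxon 5, Taxon 7, Taxon 8, and Taxon 9 show the derived state '1' for IV, supporting them as a clade.
V: derived state '1' in Taxon 5, Taxon 8, and Taxon 9 only — synapomorphy for {Taxon 5, Taxon 8, Taxon 9}.
Most parsimonious ingroup topology: (((Taxon 7,((Taxon 5,Taxon 9),Taxon 8)),Taxon 1),Taxon 3).
Taxon 3 is sister to the clade containing all other ingroup taxa, so it is the earliest-diverging (most basal) ingroup lineage.

Taxon 3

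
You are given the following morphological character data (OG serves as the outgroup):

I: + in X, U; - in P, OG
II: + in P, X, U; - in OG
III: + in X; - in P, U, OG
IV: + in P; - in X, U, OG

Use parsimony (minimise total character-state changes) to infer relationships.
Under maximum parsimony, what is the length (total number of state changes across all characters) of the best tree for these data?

The outgroup has state '-' for every character, so '+' is the derived state throughout.
I (derived state '+') is shared by U and X — a synapomorphy uniting that clade.
II (derived state '+') is shared by all ingroup taxa — unites the whole ingroup.
III (derived state '+') is unique to X (autapomorphy; uninformative for grouping).
IV: derived state '+' in P only — an autapomorphy, so it tells us nothing about relationships among taxa.
Most parsimonious ingroup topology: (P,(X,U)).
Changes per character on this tree: I: 1; II: 1; III: 1; IV: 1.
Total = 4.

4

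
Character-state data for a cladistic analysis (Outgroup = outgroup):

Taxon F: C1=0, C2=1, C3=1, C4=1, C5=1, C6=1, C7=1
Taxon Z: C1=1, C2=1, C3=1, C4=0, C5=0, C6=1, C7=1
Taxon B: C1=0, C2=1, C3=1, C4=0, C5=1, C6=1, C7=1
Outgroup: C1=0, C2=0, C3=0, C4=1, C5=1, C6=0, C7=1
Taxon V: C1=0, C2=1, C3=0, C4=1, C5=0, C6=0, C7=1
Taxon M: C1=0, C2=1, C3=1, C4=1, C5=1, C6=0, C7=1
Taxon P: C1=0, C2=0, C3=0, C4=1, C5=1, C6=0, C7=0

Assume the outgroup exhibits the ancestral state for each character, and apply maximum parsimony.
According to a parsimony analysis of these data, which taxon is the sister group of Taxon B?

Taxon Z

Character polarity is set by the outgroup: the derived state is whichever differs from the outgroup's state, so for C4, C5, C7 the derived state is '0', and for the remaining characters it is '1'.
C1 (derived state '1') is unique to Taxon Z (autapomorphy; uninformative for grouping).
C2 (derived state '1') is shared by Taxon B, Taxon F, Taxon M, Taxon V, and Taxon Z — a synapomorphy uniting that clade.
C3 (derived state '1') is shared by Taxon B, Taxon F, Taxon M, and Taxon Z — a synapomorphy uniting that clade.
C4 (derived state '0') is shared by Taxon B and Taxon Z — a synapomorphy uniting that clade.
C5 groups Taxon V and Taxon Z, which is incompatible with the clades supported by the remaining characters; treating it as convergent (homoplasy) costs fewer steps than any alternative tree.
C6 (derived state '1') is shared by Taxon B, Taxon F, and Taxon Z — a synapomorphy uniting that clade.
C7 (derived state '0') is unique to Taxon P (autapomorphy; uninformative for grouping).
Most parsimonious ingroup topology: (((Taxon M,(Taxon F,(Taxon Z,Taxon B))),Taxon V),Taxon P).
Taxon B and Taxon Z form a cherry on this tree, so they are sister taxa.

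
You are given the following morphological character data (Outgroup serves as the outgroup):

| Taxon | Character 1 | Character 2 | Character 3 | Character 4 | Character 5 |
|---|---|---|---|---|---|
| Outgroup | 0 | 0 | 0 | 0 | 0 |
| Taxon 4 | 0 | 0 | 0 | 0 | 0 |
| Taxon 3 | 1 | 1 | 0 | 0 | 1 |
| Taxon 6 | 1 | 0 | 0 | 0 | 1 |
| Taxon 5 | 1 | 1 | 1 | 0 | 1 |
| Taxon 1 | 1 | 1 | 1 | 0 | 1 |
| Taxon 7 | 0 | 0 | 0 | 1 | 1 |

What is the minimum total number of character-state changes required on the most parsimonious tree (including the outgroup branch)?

5

The outgroup has state '0' for every character, so '1' is the derived state throughout.
Only Taxon 1, Taxon 3, Taxon 5, and Taxon 6 show the derived state '1' for Character 1, supporting them as a clade.
Character 2: derived state '1' in Taxon 1, Taxon 3, and Taxon 5 only — synapomorphy for {Taxon 1, Taxon 3, Taxon 5}.
Character 3: derived state '1' in Taxon 1 and Taxon 5 only — synapomorphy for {Taxon 1, Taxon 5}.
Character 4 (derived state '1') is unique to Taxon 7 (autapomorphy; uninformative for grouping).
Character 5 (derived state '1') is shared by Taxon 1, Taxon 3, Taxon 5, Taxon 6, and Taxon 7 — a synapomorphy uniting that clade.
Most parsimonious ingroup topology: (Taxon 4,(((Taxon 3,(Taxon 5,Taxon 1)),Taxon 6),Taxon 7)).
Changes per character on this tree: Character 1: 1; Character 2: 1; Character 3: 1; Character 4: 1; Character 5: 1.
Total = 5.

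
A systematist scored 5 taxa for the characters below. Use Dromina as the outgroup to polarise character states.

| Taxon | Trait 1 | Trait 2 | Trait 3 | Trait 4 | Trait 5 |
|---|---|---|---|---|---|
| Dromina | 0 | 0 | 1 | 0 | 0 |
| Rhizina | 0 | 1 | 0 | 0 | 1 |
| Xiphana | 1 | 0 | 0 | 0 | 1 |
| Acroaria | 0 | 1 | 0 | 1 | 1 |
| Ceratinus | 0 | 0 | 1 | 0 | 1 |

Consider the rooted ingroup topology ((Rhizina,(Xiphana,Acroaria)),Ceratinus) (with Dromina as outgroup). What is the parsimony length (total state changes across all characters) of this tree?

6

Map each character onto ((Rhizina,(Xiphana,Acroaria)),Ceratinus) (rooted by Dromina) and count the minimum state changes it requires (Fitch parsimony):
Trait 1: 1; Trait 2: 2; Trait 3: 1; Trait 4: 1; Trait 5: 1.
Total tree length = 6.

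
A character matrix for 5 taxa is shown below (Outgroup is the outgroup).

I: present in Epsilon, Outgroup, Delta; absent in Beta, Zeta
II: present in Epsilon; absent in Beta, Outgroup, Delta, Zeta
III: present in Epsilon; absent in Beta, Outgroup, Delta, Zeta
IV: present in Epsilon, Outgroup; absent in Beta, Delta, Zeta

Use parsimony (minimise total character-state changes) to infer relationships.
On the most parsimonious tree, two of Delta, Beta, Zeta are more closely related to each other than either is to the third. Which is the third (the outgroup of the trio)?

Character polarity is set by the outgroup: the derived state is whichever differs from the outgroup's state, so for I, IV the derived state is 'absent', and for the remaining characters it is 'present'.
I: derived state 'absent' in Beta and Zeta only — synapomorphy for {Beta, Zeta}.
II: derived state 'present' in Epsilon only — an autapomorphy, so it tells us nothing about relationships among taxa.
III (derived state 'present') is unique to Epsilon (autapomorphy; uninformative for grouping).
Only Beta, Delta, and Zeta show the derived state 'absent' for IV, supporting them as a clade.
Most parsimonious ingroup topology: ((Delta,(Zeta,Beta)),Epsilon).
Beta and Zeta share a more recent common ancestor with each other than either does with Delta, so Delta is the least closely related of the three.

Delta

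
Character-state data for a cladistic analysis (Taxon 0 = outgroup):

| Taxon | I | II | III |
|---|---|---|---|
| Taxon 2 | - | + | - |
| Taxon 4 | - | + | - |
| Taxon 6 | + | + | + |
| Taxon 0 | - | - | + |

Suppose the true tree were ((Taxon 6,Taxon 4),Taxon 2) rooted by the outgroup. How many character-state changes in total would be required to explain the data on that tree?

Map each character onto ((Taxon 6,Taxon 4),Taxon 2) (rooted by Taxon 0) and count the minimum state changes it requires (Fitch parsimony):
I: 1; II: 1; III: 2.
Total tree length = 4.

4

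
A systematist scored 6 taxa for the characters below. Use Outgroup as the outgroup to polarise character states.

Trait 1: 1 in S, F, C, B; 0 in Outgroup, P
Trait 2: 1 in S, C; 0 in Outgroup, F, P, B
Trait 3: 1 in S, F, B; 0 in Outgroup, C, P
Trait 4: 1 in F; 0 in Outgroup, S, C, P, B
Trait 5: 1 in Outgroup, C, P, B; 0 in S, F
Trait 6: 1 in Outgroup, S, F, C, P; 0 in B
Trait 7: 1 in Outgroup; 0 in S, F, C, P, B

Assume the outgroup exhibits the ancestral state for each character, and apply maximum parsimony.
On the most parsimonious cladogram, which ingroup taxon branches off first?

Character polarity is set by the outgroup: the derived state is whichever differs from the outgroup's state, so for Trait 5, Trait 6, Trait 7 the derived state is '0', and for the remaining characters it is '1'.
Trait 1 (derived state '1') is shared by B, C, F, and S — a synapomorphy uniting that clade.
Trait 2 (state '1') occurs in C and S but conflicts with the nesting implied by the other characters — most parsimoniously interpreted as homoplasy.
Only B, F, and S show the derived state '1' for Trait 3, supporting them as a clade.
Trait 4 (derived state '1') is unique to F (autapomorphy; uninformative for grouping).
Only F and S show the derived state '0' for Trait 5, supporting them as a clade.
Trait 6 (derived state '0') is unique to B (autapomorphy; uninformative for grouping).
All ingroup taxa share the derived state '0' for Trait 7; it defines the ingroup but does not resolve relationships within it.
Most parsimonious ingroup topology: ((((S,F),B),C),P).
P is sister to the clade containing all other ingroup taxa, so it is the earliest-diverging (most basal) ingroup lineage.

P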